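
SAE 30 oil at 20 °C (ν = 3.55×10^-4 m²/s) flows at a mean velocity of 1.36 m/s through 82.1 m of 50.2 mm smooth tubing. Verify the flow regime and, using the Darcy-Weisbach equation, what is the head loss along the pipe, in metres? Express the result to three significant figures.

Re = VD/ν = 1.36·0.05020/3.55×10^-4 = 192 → laminar (Re < 2300)
f = 64/Re = 0.3328
h_f = f(L/D)V²/(2g) = 0.3328·(82.1/0.05020)·1.36²/(2·9.81) = 51.31 m

h_f ≈ 51.3 m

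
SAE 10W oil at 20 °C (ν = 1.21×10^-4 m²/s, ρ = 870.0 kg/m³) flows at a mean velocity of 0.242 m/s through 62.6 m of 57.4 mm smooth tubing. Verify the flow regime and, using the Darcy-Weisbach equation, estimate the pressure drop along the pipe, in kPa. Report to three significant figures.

Δp ≈ 15.5 kPa

Re = VD/ν = 0.242·0.05740/1.21×10^-4 = 115 → laminar (Re < 2300)
f = 64/Re = 0.5575
h_f = f(L/D)V²/(2g) = 0.5575·(62.6/0.05740)·0.242²/(2·9.81) = 1.815 m
Δp = ρg·h_f = 870.0·9.81·1.815 = 15.49 kPa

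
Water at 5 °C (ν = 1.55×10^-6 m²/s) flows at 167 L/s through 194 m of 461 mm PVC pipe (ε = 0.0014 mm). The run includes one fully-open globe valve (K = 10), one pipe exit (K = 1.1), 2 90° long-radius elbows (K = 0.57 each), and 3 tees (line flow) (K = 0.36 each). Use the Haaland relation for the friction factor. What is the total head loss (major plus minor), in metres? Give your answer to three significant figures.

H_L ≈ 0.989 m

V = 4Q/(πD²) = 1.001 m/s; V²/2g = 0.05102 m
Re = 2.98×10^5, ε/D = 3.04×10^-6 → f = 0.01439 (Haaland)
Major: h_f = f(L/D)·V²/2g = 0.01439·420.8·0.05102 = 0.3089 m
Minor: ΣK = 13.3; h_m = ΣK·V²/2g = 0.6796 m
Total H_L = 0.3089 + 0.6796 = 0.9885 m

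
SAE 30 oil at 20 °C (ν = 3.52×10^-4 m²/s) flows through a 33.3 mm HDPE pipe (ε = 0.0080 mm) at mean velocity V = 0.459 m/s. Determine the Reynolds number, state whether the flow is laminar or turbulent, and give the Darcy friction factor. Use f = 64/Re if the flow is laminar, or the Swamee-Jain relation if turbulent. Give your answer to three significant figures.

Re ≈ 43.4; laminar; f = 64/Re ≈ 1.47

Re = VD/ν = 0.4590·0.0333/3.52×10^-4 = 43.4
Re < 2300 → laminar → f = 64/Re = 1.474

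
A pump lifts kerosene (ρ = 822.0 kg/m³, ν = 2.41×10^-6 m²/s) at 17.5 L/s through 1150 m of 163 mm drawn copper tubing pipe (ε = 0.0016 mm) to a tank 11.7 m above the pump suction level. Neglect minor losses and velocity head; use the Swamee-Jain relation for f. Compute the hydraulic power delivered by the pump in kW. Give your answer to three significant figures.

V = 4Q/(πD²) = 0.8386 m/s; Re = 5.67×10^4; ε/D = 9.82×10^-6; f = 0.02023
h_f = f(L/D)V²/2g = 5.115 m
Total head H = z + h_f = 11.7 + 5.115 = 16.82 m
P_hyd = ρgQH = 822.0·9.81·0.0175·16.82 = 2.373 kW

P_hyd ≈ 2.37 kW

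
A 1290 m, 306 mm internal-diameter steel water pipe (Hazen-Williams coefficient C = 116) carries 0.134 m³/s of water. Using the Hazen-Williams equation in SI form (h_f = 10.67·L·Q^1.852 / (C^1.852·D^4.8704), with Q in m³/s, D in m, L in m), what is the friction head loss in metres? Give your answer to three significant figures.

h_f = 10.67·1290·0.134^1.852 / (116^1.852·0.306^4.8704) = 15.98 m

h_f ≈ 16.0 m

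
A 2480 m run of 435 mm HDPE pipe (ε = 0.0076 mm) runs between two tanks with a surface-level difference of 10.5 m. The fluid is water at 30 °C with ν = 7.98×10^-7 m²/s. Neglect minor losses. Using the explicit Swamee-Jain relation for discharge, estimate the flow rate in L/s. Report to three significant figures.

Q ≈ 256 L/s

Swamee-Jain (Type II): Q = -0.965·√(gD⁵h_f/L)·ln[ε/(3.7D) + √(3.17ν²L/(gD³h_f))]
√(gD⁵h_f/L) = √(9.81·0.435⁵·10.5/2480) = 0.02543
ε/(3.7D) = 4.72×10^-6; √(3.17ν²L/(gD³h_f)) = 2.43×10^-5
Q = -0.965·0.02543·ln(2.902×10^-5) = 0.2564 m³/s
Check: V = 1.73 m/s, Re = 9.41×10^5, f = 0.01213, h_f = 10.5 m ≈ 10.5 m ✓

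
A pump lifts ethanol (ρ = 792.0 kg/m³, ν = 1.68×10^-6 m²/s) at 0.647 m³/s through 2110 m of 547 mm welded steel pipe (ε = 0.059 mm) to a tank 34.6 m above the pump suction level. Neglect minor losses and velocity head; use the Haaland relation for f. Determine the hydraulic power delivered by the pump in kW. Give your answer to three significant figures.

P_hyd ≈ 276 kW

V = 4Q/(πD²) = 2.753 m/s; Re = 8.96×10^5; ε/D = 1.08×10^-4; f = 0.01356
h_f = f(L/D)V²/2g = 20.21 m
Total head H = z + h_f = 34.6 + 20.21 = 54.81 m
P_hyd = ρgQH = 792.0·9.81·0.647·54.81 = 275.5 kW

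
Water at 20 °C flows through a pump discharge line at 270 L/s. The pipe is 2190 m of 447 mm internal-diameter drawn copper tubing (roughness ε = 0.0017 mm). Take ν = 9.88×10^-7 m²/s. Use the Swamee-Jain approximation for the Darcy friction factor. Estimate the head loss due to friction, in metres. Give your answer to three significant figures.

h_f ≈ 9.01 m

V = 4Q/(πD²) = 4·0.270/(π·0.447²) = 1.721 m/s
Re = VD/ν = 1.721·0.447/9.88×10^-7 = 7.78×10^5 → turbulent
ε/D = 0.0017/447 = 3.80×10^-6
Swamee-Jain: f = 0.01219
h_f = f(L/D)V²/(2g) = 0.01219·(2190/0.447)·1.721²/(2·9.81) = 9.014 m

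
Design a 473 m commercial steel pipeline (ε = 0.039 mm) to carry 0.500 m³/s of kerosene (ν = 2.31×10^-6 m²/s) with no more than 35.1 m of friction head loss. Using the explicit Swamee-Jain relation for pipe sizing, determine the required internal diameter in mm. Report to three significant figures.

Swamee-Jain (Type III): D = 0.66·[ε^1.25·(LQ²/(gh_f))^4.75 + ν·Q^9.4·(L/(gh_f))^5.2]^0.04
LQ²/(gh_f) = 0.3434; L/(gh_f) = 1.374
Term 1 = ε^1.25·(…)^4.75 = 1.92×10^-8; Term 2 = ν·Q^9.4·(…)^5.2 = 1.78×10^-8
D = 0.66·(1.92×10^-8 + 1.78×10^-8)^0.04 = 0.3329 m = 333 mm
Check: V = 5.74 m/s, Re = 8.28×10^5, f = 0.01397, h_f = 33.4 m ≈ 35.1 m ✓

D ≈ 333 mm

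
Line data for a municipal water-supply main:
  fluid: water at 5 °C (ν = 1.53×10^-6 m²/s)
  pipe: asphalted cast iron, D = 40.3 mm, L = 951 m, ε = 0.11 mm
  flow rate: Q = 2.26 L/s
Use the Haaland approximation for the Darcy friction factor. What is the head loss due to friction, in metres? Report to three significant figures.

h_f ≈ 106 m

V = 4Q/(πD²) = 4·0.00226/(π·0.0403²) = 1.772 m/s
Re = VD/ν = 1.772·0.0403/1.53×10^-6 = 4.67×10^4 → turbulent
ε/D = 0.11/40.3 = 0.00273
Haaland: f = 0.02805
h_f = f(L/D)V²/(2g) = 0.02805·(951/0.0403)·1.772²/(2·9.81) = 105.9 m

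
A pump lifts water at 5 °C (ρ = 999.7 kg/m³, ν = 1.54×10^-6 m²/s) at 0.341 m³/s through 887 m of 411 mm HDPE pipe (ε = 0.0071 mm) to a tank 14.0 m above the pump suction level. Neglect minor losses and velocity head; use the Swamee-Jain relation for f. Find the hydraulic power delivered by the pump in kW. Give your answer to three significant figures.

V = 4Q/(πD²) = 2.570 m/s; Re = 6.86×10^5; ε/D = 1.73×10^-5; f = 0.01271
h_f = f(L/D)V²/2g = 9.237 m
Total head H = z + h_f = 14.0 + 9.237 = 23.24 m
P_hyd = ρgQH = 999.7·9.81·0.341·23.24 = 77.71 kW

P_hyd ≈ 77.7 kW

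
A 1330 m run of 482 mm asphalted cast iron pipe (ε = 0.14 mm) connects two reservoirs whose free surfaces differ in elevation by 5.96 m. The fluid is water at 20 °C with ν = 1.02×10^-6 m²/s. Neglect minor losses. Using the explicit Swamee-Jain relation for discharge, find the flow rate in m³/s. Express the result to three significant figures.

Q ≈ 0.299 m³/s

Swamee-Jain (Type II): Q = -0.965·√(gD⁵h_f/L)·ln[ε/(3.7D) + √(3.17ν²L/(gD³h_f))]
√(gD⁵h_f/L) = √(9.81·0.482⁵·5.96/1330) = 0.03382
ε/(3.7D) = 7.85×10^-5; √(3.17ν²L/(gD³h_f)) = 2.59×10^-5
Q = -0.965·0.03382·ln(1.044×10^-4) = 0.2992 m³/s
Check: V = 1.64 m/s, Re = 7.75×10^5, f = 0.01587, h_f = 6.00 m ≈ 5.96 m ✓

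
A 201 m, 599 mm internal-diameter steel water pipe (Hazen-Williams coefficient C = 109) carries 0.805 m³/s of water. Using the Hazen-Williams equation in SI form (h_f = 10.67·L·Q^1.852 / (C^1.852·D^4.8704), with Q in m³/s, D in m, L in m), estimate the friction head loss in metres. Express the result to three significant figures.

h_f ≈ 2.93 m

h_f = 10.67·201·0.805^1.852 / (109^1.852·0.599^4.8704) = 2.935 m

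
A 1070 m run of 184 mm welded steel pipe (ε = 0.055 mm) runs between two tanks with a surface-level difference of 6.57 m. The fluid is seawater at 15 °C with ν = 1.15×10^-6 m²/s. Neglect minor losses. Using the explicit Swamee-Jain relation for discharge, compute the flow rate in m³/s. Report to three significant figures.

Q ≈ 0.0295 m³/s

Swamee-Jain (Type II): Q = -0.965·√(gD⁵h_f/L)·ln[ε/(3.7D) + √(3.17ν²L/(gD³h_f))]
√(gD⁵h_f/L) = √(9.81·0.184⁵·6.57/1070) = 0.003564
ε/(3.7D) = 8.08×10^-5; √(3.17ν²L/(gD³h_f)) = 1.06×10^-4
Q = -0.965·0.003564·ln(1.865×10^-4) = 0.02954 m³/s
Check: V = 1.11 m/s, Re = 1.78×10^5, f = 0.01803, h_f = 6.59 m ≈ 6.57 m ✓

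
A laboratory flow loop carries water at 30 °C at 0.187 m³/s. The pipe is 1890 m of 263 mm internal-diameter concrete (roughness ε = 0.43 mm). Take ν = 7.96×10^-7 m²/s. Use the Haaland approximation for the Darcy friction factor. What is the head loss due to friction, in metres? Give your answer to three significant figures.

h_f ≈ 97.3 m

V = 4Q/(πD²) = 4·0.187/(π·0.263²) = 3.442 m/s
Re = VD/ν = 3.442·0.263/7.96×10^-7 = 1.14×10^6 → turbulent
ε/D = 0.43/263 = 0.00163
Haaland: f = 0.02242
h_f = f(L/D)V²/(2g) = 0.02242·(1890/0.263)·3.442²/(2·9.81) = 97.32 m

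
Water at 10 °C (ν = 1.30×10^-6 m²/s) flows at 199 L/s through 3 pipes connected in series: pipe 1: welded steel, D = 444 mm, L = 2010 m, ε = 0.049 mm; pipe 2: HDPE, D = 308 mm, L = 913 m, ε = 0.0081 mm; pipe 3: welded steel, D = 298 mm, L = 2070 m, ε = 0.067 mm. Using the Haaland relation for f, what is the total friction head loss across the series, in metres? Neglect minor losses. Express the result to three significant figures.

Pipe 1: V = 1.285 m/s, Re = 4.39×10^5, ε/D = 1.10×10^-4, f = 0.01459, h_1 = f(L/D)V²/2g = 5.563 m
Pipe 2: V = 2.671 m/s, Re = 6.33×10^5, ε/D = 2.63×10^-5, f = 0.01290, h_2 = f(L/D)V²/2g = 13.90 m
Pipe 3: V = 2.853 m/s, Re = 6.54×10^5, ε/D = 2.25×10^-4, f = 0.01522, h_3 = f(L/D)V²/2g = 43.88 m
Series → Q common, losses add: H = Σh = 63.34 m

H ≈ 63.3 m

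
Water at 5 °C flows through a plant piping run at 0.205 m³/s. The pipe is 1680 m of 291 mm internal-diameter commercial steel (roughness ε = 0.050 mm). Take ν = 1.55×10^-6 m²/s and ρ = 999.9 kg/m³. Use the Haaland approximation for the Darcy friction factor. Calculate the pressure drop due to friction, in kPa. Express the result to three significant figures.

Δp ≈ 407 kPa

V = 4Q/(πD²) = 4·0.205/(π·0.291²) = 3.082 m/s
Re = VD/ν = 3.082·0.291/1.55×10^-6 = 5.79×10^5 → turbulent
ε/D = 0.050/291 = 1.72×10^-4
Haaland: f = 0.01483
h_f = f(L/D)V²/(2g) = 0.01483·(1680/0.291)·3.082²/(2·9.81) = 41.46 m
Δp = ρg·h_f = 999.9·9.81·41.46 = 406.7 kPa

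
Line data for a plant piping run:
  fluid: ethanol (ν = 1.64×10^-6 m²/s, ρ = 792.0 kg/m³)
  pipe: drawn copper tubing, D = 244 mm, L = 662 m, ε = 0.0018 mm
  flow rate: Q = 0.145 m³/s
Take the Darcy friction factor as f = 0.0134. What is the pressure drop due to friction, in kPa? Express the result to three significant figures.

Δp ≈ 138 kPa

V = 4Q/(πD²) = 4·0.145/(π·0.244²) = 3.101 m/s
h_f = f(L/D)V²/(2g) = 0.01340·(662/0.244)·3.101²/(2·9.81) = 17.82 m
Δp = ρg·h_f = 792.0·9.81·17.82 = 138.4 kPa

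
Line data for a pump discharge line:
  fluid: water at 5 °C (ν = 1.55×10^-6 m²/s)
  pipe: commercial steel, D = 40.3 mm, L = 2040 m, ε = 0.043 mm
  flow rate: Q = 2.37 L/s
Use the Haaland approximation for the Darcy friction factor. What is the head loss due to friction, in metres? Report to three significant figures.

h_f ≈ 214 m

V = 4Q/(πD²) = 4·0.00237/(π·0.0403²) = 1.858 m/s
Re = VD/ν = 1.858·0.0403/1.55×10^-6 = 4.83×10^4 → turbulent
ε/D = 0.043/40.3 = 0.00107
Haaland: f = 0.02402
h_f = f(L/D)V²/(2g) = 0.02402·(2040/0.0403)·1.858²/(2·9.81) = 214.0 m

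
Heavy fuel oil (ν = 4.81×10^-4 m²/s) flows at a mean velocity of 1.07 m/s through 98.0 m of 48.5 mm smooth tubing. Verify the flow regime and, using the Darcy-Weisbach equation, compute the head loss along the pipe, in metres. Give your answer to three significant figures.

h_f ≈ 69.9 m

Re = VD/ν = 1.07·0.04850/4.81×10^-4 = 108 → laminar (Re < 2300)
f = 64/Re = 0.5932
h_f = f(L/D)V²/(2g) = 0.5932·(98.0/0.04850)·1.07²/(2·9.81) = 69.94 m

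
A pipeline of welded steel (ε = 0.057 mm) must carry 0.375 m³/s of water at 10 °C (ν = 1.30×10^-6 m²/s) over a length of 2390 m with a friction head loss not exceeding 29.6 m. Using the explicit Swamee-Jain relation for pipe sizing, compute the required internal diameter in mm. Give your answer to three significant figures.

Swamee-Jain (Type III): D = 0.66·[ε^1.25·(LQ²/(gh_f))^4.75 + ν·Q^9.4·(L/(gh_f))^5.2]^0.04
LQ²/(gh_f) = 1.157; L/(gh_f) = 8.231
Term 1 = ε^1.25·(…)^4.75 = 9.92×10^-6; Term 2 = ν·Q^9.4·(…)^5.2 = 7.41×10^-6
D = 0.66·(9.92×10^-6 + 7.41×10^-6)^0.04 = 0.4257 m = 426 mm
Check: V = 2.63 m/s, Re = 8.63×10^5, f = 0.01413, h_f = 28.1 m ≈ 29.6 m ✓

D ≈ 426 mm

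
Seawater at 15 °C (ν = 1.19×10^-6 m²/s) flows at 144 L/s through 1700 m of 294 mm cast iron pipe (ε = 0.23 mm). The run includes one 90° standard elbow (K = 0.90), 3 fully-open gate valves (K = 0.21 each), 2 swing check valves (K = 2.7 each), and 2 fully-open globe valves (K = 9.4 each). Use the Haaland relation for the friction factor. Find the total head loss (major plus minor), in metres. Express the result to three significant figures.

H_L ≈ 31.3 m

V = 4Q/(πD²) = 2.121 m/s; V²/2g = 0.2293 m
Re = 5.24×10^5, ε/D = 7.82×10^-4 → f = 0.01914 (Haaland)
Major: h_f = f(L/D)·V²/2g = 0.01914·5782·0.2293 = 25.38 m
Minor: ΣK = 25.7; h_m = ΣK·V²/2g = 5.901 m
Total H_L = 25.38 + 5.901 = 31.28 m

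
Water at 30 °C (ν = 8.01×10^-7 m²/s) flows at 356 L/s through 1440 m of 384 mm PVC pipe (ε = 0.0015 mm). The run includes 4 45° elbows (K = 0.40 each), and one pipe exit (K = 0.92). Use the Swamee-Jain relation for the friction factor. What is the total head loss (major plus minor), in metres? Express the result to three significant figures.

V = 4Q/(πD²) = 3.074 m/s; V²/2g = 0.4816 m
Re = 1.47×10^6, ε/D = 3.91×10^-6 → f = 0.01101 (Swamee-Jain)
Major: h_f = f(L/D)·V²/2g = 0.01101·3750·0.4816 = 19.88 m
Minor: ΣK = 2.52; h_m = ΣK·V²/2g = 1.214 m
Total H_L = 19.88 + 1.214 = 21.10 m

H_L ≈ 21.1 m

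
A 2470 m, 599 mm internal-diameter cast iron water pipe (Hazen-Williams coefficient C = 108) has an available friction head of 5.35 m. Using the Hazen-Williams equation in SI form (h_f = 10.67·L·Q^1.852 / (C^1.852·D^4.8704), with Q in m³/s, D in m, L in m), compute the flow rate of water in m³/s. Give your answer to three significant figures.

Rearranging: Q = [h_f·C^1.852·D^4.8704 / (10.67·L)]^(1/1.852)
Q = [5.35·108^1.852·0.599^4.8704 / (10.67·2470)]^0.540 = 0.2846 m³/s

Q ≈ 0.285 m³/s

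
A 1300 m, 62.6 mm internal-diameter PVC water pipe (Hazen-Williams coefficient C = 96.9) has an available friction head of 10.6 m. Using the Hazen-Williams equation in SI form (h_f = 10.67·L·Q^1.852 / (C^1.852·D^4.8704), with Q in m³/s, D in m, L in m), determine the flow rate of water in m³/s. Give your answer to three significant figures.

Rearranging: Q = [h_f·C^1.852·D^4.8704 / (10.67·L)]^(1/1.852)
Q = [10.6·96.9^1.852·0.0626^4.8704 / (10.67·1300)]^0.540 = 0.001376 m³/s

Q ≈ 0.00138 m³/s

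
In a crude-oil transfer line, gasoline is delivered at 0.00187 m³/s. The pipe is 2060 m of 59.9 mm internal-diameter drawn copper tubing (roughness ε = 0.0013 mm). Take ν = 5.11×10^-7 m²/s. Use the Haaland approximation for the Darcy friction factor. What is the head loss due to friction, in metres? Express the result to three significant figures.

V = 4Q/(πD²) = 4·0.00187/(π·0.0599²) = 0.6636 m/s
Re = VD/ν = 0.6636·0.0599/5.11×10^-7 = 7.78×10^4 → turbulent
ε/D = 0.0013/59.9 = 2.17×10^-5
Haaland: f = 0.01887
h_f = f(L/D)V²/(2g) = 0.01887·(2060/0.0599)·0.6636²/(2·9.81) = 14.56 m

h_f ≈ 14.6 m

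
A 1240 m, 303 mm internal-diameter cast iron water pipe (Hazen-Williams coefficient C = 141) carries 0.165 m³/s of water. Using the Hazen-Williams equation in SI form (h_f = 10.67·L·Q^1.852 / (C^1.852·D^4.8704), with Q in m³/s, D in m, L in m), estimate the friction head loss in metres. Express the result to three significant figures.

h_f = 10.67·1240·0.165^1.852 / (141^1.852·0.303^4.8704) = 16.50 m

h_f ≈ 16.5 m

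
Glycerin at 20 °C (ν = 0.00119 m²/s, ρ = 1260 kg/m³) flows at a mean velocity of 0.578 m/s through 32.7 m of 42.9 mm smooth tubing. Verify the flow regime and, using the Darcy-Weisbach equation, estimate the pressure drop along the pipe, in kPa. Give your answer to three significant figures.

Re = VD/ν = 0.578·0.04290/0.00119 = 20.8 → laminar (Re < 2300)
f = 64/Re = 3.071
h_f = f(L/D)V²/(2g) = 3.071·(32.7/0.04290)·0.578²/(2·9.81) = 39.86 m
Δp = ρg·h_f = 1260·9.81·39.86 = 492.8 kPa

Δp ≈ 493 kPa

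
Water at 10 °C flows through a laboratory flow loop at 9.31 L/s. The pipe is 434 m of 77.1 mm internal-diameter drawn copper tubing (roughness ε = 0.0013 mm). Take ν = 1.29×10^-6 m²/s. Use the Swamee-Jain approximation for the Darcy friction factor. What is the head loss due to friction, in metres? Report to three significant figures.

h_f ≈ 19.8 m

V = 4Q/(πD²) = 4·0.00931/(π·0.0771²) = 1.994 m/s
Re = VD/ν = 1.994·0.0771/1.29×10^-6 = 1.19×10^5 → turbulent
ε/D = 0.0013/77.1 = 1.69×10^-5
Swamee-Jain: f = 0.01734
h_f = f(L/D)V²/(2g) = 0.01734·(434/0.0771)·1.994²/(2·9.81) = 19.78 m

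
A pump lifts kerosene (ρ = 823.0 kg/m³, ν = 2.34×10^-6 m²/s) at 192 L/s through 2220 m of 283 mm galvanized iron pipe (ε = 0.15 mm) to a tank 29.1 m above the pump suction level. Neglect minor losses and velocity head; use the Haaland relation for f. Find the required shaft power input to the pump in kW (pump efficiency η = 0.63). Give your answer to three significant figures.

P_shaft ≈ 237 kW

V = 4Q/(πD²) = 3.052 m/s; Re = 3.69×10^5; ε/D = 5.30×10^-4; f = 0.01803
h_f = f(L/D)V²/2g = 67.15 m
Total head H = z + h_f = 29.1 + 67.15 = 96.25 m
P_hyd = ρgQH = 823.0·9.81·0.192·96.25 = 149.2 kW
P_shaft = P_hyd/η = 149.2/0.63 = 236.8 kW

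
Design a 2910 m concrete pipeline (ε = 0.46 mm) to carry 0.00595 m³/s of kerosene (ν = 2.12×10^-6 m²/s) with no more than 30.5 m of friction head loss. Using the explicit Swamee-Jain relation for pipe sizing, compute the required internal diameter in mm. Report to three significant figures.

Swamee-Jain (Type III): D = 0.66·[ε^1.25·(LQ²/(gh_f))^4.75 + ν·Q^9.4·(L/(gh_f))^5.2]^0.04
LQ²/(gh_f) = 3.443×10^-4; L/(gh_f) = 9.726
Term 1 = ε^1.25·(…)^4.75 = 2.39×10^-21; Term 2 = ν·Q^9.4·(…)^5.2 = 3.50×10^-22
D = 0.66·(2.39×10^-21 + 3.50×10^-22)^0.04 = 0.09933 m = 99.3 mm
Check: V = 0.768 m/s, Re = 3.60×10^4, f = 0.03264, h_f = 28.7 m ≈ 30.5 m ✓

D ≈ 99.3 mm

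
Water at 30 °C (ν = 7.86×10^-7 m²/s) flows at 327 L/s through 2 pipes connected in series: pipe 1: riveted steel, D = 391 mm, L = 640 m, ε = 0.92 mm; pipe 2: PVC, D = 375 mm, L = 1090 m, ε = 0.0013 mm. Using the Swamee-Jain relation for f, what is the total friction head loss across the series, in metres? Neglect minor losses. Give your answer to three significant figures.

Pipe 1: V = 2.723 m/s, Re = 1.35×10^6, ε/D = 0.00235, f = 0.02465, h_1 = f(L/D)V²/2g = 15.25 m
Pipe 2: V = 2.961 m/s, Re = 1.41×10^6, ε/D = 3.47×10^-6, f = 0.01107, h_2 = f(L/D)V²/2g = 14.37 m
Series → Q common, losses add: H = Σh = 29.62 m

H ≈ 29.6 m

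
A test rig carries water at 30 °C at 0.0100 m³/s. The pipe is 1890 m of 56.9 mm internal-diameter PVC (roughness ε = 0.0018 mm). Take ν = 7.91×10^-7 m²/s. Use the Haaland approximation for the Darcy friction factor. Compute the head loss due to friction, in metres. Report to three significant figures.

h_f ≈ 387 m

V = 4Q/(πD²) = 4·0.0100/(π·0.0569²) = 3.933 m/s
Re = VD/ν = 3.933·0.0569/7.91×10^-7 = 2.83×10^5 → turbulent
ε/D = 0.0018/56.9 = 3.16×10^-5
Haaland: f = 0.01476
h_f = f(L/D)V²/(2g) = 0.01476·(1890/0.0569)·3.933²/(2·9.81) = 386.5 m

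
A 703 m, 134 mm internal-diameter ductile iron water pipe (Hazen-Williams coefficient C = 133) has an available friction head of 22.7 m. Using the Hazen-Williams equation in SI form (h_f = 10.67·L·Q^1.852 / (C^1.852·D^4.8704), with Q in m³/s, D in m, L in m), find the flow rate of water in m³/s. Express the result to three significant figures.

Rearranging: Q = [h_f·C^1.852·D^4.8704 / (10.67·L)]^(1/1.852)
Q = [22.7·133^1.852·0.134^4.8704 / (10.67·703)]^0.540 = 0.02938 m³/s

Q ≈ 0.0294 m³/s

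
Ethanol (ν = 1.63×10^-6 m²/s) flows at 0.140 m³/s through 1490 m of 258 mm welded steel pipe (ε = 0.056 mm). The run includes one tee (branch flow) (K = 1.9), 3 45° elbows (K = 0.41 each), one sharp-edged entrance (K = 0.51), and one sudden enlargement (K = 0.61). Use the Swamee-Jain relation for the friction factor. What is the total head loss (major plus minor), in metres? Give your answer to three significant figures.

V = 4Q/(πD²) = 2.678 m/s; V²/2g = 0.3655 m
Re = 4.24×10^5, ε/D = 2.17×10^-4 → f = 0.01589 (Swamee-Jain)
Major: h_f = f(L/D)·V²/2g = 0.01589·5775·0.3655 = 33.55 m
Minor: ΣK = 4.25; h_m = ΣK·V²/2g = 1.553 m
Total H_L = 33.55 + 1.553 = 35.10 m

H_L ≈ 35.1 m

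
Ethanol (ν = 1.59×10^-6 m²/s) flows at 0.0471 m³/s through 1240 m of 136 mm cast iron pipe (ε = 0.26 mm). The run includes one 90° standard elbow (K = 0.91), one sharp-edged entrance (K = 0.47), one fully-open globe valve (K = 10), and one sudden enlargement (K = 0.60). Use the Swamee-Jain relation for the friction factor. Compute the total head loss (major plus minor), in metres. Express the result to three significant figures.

H_L ≈ 124 m

V = 4Q/(πD²) = 3.242 m/s; V²/2g = 0.5358 m
Re = 2.77×10^5, ε/D = 0.00191 → f = 0.02397 (Swamee-Jain)
Major: h_f = f(L/D)·V²/2g = 0.02397·9118·0.5358 = 117.1 m
Minor: ΣK = 12.0; h_m = ΣK·V²/2g = 6.419 m
Total H_L = 117.1 + 6.419 = 123.5 m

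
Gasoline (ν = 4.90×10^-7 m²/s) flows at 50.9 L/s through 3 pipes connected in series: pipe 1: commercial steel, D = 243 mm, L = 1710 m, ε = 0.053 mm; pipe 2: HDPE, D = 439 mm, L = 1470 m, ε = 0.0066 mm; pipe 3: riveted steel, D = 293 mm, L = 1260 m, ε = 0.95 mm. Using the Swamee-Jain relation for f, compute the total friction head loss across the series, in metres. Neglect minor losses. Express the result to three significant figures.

Pipe 1: V = 1.098 m/s, Re = 5.44×10^5, ε/D = 2.18×10^-4, f = 0.01557, h_1 = f(L/D)V²/2g = 6.728 m
Pipe 2: V = 0.3363 m/s, Re = 3.01×10^5, ε/D = 1.50×10^-5, f = 0.01454, h_2 = f(L/D)V²/2g = 0.2806 m
Pipe 3: V = 0.7549 m/s, Re = 4.51×10^5, ε/D = 0.00324, f = 0.02714, h_3 = f(L/D)V²/2g = 3.391 m
Series → Q common, losses add: H = Σh = 10.40 m

H ≈ 10.4 m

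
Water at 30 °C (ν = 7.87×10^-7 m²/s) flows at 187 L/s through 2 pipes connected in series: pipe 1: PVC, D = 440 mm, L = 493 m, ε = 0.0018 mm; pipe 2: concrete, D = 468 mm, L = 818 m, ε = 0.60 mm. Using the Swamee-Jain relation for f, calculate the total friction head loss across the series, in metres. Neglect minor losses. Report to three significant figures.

H ≈ 3.33 m

Pipe 1: V = 1.230 m/s, Re = 6.88×10^5, ε/D = 4.09×10^-6, f = 0.01246, h_1 = f(L/D)V²/2g = 1.076 m
Pipe 2: V = 1.087 m/s, Re = 6.46×10^5, ε/D = 0.00128, f = 0.02138, h_2 = f(L/D)V²/2g = 2.250 m
Series → Q common, losses add: H = Σh = 3.326 m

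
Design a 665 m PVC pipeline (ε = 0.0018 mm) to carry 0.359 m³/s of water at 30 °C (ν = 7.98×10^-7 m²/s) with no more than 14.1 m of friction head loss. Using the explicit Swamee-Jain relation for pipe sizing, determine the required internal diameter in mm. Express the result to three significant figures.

D ≈ 355 mm

Swamee-Jain (Type III): D = 0.66·[ε^1.25·(LQ²/(gh_f))^4.75 + ν·Q^9.4·(L/(gh_f))^5.2]^0.04
LQ²/(gh_f) = 0.6196; L/(gh_f) = 4.808
Term 1 = ε^1.25·(…)^4.75 = 6.79×10^-9; Term 2 = ν·Q^9.4·(…)^5.2 = 1.84×10^-7
D = 0.66·(6.79×10^-9 + 1.84×10^-7)^0.04 = 0.3555 m = 355 mm
Check: V = 3.62 m/s, Re = 1.61×10^6, f = 0.01090, h_f = 13.6 m ≈ 14.1 m ✓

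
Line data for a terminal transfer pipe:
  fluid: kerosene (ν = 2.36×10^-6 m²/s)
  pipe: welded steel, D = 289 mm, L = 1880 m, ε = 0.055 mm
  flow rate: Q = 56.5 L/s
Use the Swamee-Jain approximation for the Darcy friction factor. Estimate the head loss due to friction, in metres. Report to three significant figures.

V = 4Q/(πD²) = 4·0.0565/(π·0.289²) = 0.8613 m/s
Re = VD/ν = 0.8613·0.289/2.36×10^-6 = 1.05×10^5 → turbulent
ε/D = 0.055/289 = 1.90×10^-4
Swamee-Jain: f = 0.01878
h_f = f(L/D)V²/(2g) = 0.01878·(1880/0.289)·0.8613²/(2·9.81) = 4.619 m

h_f ≈ 4.62 m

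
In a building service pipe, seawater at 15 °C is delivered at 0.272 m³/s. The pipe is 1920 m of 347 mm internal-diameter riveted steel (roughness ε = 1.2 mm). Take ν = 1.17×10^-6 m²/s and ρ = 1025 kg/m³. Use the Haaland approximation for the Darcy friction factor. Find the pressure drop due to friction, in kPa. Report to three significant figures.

V = 4Q/(πD²) = 4·0.272/(π·0.347²) = 2.876 m/s
Re = VD/ν = 2.876·0.347/1.17×10^-6 = 8.53×10^5 → turbulent
ε/D = 1.2/347 = 0.00346
Haaland: f = 0.02743
h_f = f(L/D)V²/(2g) = 0.02743·(1920/0.347)·2.876²/(2·9.81) = 63.99 m
Δp = ρg·h_f = 1025·9.81·63.99 = 643.4 kPa

Δp ≈ 643 kPa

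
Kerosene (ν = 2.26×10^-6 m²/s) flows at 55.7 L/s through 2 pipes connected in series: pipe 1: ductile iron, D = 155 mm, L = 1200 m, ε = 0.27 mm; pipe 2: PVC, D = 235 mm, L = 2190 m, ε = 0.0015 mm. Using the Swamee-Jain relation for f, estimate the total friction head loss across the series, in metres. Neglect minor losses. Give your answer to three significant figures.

Pipe 1: V = 2.952 m/s, Re = 2.02×10^5, ε/D = 0.00174, f = 0.02372, h_1 = f(L/D)V²/2g = 81.56 m
Pipe 2: V = 1.284 m/s, Re = 1.34×10^5, ε/D = 6.38×10^-6, f = 0.01688, h_2 = f(L/D)V²/2g = 13.22 m
Series → Q common, losses add: H = Σh = 94.78 m

H ≈ 94.8 m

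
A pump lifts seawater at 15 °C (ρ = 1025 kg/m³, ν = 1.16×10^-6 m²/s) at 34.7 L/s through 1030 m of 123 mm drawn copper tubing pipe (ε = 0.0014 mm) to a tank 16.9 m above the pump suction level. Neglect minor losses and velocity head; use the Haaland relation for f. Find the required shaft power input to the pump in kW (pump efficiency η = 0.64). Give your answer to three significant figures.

V = 4Q/(πD²) = 2.920 m/s; Re = 3.10×10^5; ε/D = 1.14×10^-5; f = 0.01435
h_f = f(L/D)V²/2g = 52.24 m
Total head H = z + h_f = 16.9 + 52.24 = 69.14 m
P_hyd = ρgQH = 1025·9.81·0.0347·69.14 = 24.12 kW
P_shaft = P_hyd/η = 24.12/0.64 = 37.69 kW

P_shaft ≈ 37.7 kW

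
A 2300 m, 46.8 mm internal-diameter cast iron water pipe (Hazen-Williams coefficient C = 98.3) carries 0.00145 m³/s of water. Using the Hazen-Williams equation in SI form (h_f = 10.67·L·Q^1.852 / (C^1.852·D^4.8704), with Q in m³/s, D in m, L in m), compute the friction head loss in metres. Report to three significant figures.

h_f = 10.67·2300·0.00145^1.852 / (98.3^1.852·0.0468^4.8704) = 82.98 m

h_f ≈ 83.0 m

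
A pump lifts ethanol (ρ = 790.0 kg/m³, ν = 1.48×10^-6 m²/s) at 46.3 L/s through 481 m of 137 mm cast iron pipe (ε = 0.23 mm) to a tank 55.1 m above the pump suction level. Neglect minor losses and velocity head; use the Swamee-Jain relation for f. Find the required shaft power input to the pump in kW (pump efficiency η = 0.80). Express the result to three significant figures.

P_shaft ≈ 43.1 kW

V = 4Q/(πD²) = 3.141 m/s; Re = 2.91×10^5; ε/D = 0.00168; f = 0.02322
h_f = f(L/D)V²/2g = 40.99 m
Total head H = z + h_f = 55.1 + 40.99 = 96.09 m
P_hyd = ρgQH = 790.0·9.81·0.0463·96.09 = 34.48 kW
P_shaft = P_hyd/η = 34.48/0.80 = 43.10 kW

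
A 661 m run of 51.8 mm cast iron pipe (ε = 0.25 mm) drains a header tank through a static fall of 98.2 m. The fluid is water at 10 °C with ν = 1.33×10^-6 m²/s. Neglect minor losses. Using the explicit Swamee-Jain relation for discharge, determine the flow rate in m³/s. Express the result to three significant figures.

Swamee-Jain (Type II): Q = -0.965·√(gD⁵h_f/L)·ln[ε/(3.7D) + √(3.17ν²L/(gD³h_f))]
√(gD⁵h_f/L) = √(9.81·0.0518⁵·98.2/661) = 7.372×10^-4
ε/(3.7D) = 0.00130; √(3.17ν²L/(gD³h_f)) = 1.66×10^-4
Q = -0.965·7.372×10^-4·ln(0.001471) = 0.004640 m³/s
Check: V = 2.20 m/s, Re = 8.58×10^4, f = 0.03143, h_f = 99.1 m ≈ 98.2 m ✓

Q ≈ 0.00464 m³/s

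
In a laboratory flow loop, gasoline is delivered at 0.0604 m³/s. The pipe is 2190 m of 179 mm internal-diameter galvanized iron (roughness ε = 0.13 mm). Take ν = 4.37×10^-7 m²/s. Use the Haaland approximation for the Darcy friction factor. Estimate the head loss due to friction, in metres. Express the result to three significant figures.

h_f ≈ 66.7 m

V = 4Q/(πD²) = 4·0.0604/(π·0.179²) = 2.400 m/s
Re = VD/ν = 2.400·0.179/4.37×10^-7 = 9.83×10^5 → turbulent
ε/D = 0.13/179 = 7.26×10^-4
Haaland: f = 0.01857
h_f = f(L/D)V²/(2g) = 0.01857·(2190/0.179)·2.400²/(2·9.81) = 66.71 m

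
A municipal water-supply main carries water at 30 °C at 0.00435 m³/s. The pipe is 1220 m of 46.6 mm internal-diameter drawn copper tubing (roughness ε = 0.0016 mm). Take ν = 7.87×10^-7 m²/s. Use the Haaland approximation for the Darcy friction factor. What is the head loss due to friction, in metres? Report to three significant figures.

h_f ≈ 144 m

V = 4Q/(πD²) = 4·0.00435/(π·0.0466²) = 2.551 m/s
Re = VD/ν = 2.551·0.0466/7.87×10^-7 = 1.51×10^5 → turbulent
ε/D = 0.0016/46.6 = 3.43×10^-5
Haaland: f = 0.01657
h_f = f(L/D)V²/(2g) = 0.01657·(1220/0.0466)·2.551²/(2·9.81) = 143.8 m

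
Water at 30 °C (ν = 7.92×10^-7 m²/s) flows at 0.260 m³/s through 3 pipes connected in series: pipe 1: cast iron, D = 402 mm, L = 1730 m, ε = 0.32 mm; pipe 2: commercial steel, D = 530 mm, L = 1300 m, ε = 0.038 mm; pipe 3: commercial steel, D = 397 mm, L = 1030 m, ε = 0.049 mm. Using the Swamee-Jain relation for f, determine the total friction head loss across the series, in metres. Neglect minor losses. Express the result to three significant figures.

Pipe 1: V = 2.048 m/s, Re = 1.04×10^6, ε/D = 7.96×10^-4, f = 0.01903, h_1 = f(L/D)V²/2g = 17.51 m
Pipe 2: V = 1.179 m/s, Re = 7.89×10^5, ε/D = 7.17×10^-5, f = 0.01339, h_2 = f(L/D)V²/2g = 2.324 m
Pipe 3: V = 2.100 m/s, Re = 1.05×10^6, ε/D = 1.23×10^-4, f = 0.01379, h_3 = f(L/D)V²/2g = 8.043 m
Series → Q common, losses add: H = Σh = 27.88 m

H ≈ 27.9 m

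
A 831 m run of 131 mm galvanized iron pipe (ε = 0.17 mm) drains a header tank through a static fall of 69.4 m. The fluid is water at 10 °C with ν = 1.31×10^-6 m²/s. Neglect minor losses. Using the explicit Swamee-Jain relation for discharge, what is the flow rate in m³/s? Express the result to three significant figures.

Swamee-Jain (Type II): Q = -0.965·√(gD⁵h_f/L)·ln[ε/(3.7D) + √(3.17ν²L/(gD³h_f))]
√(gD⁵h_f/L) = √(9.81·0.131⁵·69.4/831) = 0.005622
ε/(3.7D) = 3.51×10^-4; √(3.17ν²L/(gD³h_f)) = 5.43×10^-5
Q = -0.965·0.005622·ln(4.051×10^-4) = 0.04238 m³/s
Check: V = 3.14 m/s, Re = 3.14×10^5, f = 0.02186, h_f = 69.9 m ≈ 69.4 m ✓

Q ≈ 0.0424 m³/s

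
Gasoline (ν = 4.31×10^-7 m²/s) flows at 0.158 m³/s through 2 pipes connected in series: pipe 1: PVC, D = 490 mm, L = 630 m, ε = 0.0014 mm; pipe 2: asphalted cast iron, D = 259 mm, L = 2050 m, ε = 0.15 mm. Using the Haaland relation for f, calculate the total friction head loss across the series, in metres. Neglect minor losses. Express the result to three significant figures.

H ≈ 64.1 m

Pipe 1: V = 0.8379 m/s, Re = 9.53×10^5, ε/D = 2.86×10^-6, f = 0.01173, h_1 = f(L/D)V²/2g = 0.5395 m
Pipe 2: V = 2.999 m/s, Re = 1.80×10^6, ε/D = 5.79×10^-4, f = 0.01752, h_2 = f(L/D)V²/2g = 63.57 m
Series → Q common, losses add: H = Σh = 64.11 m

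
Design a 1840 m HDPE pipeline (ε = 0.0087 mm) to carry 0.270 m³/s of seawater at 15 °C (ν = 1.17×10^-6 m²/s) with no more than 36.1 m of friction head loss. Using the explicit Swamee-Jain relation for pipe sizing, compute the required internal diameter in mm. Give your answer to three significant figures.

D ≈ 331 mm

Swamee-Jain (Type III): D = 0.66·[ε^1.25·(LQ²/(gh_f))^4.75 + ν·Q^9.4·(L/(gh_f))^5.2]^0.04
LQ²/(gh_f) = 0.3788; L/(gh_f) = 5.196
Term 1 = ε^1.25·(…)^4.75 = 4.70×10^-9; Term 2 = ν·Q^9.4·(…)^5.2 = 2.78×10^-8
D = 0.66·(4.70×10^-9 + 2.78×10^-8)^0.04 = 0.3312 m = 331 mm
Check: V = 3.13 m/s, Re = 8.87×10^5, f = 0.01241, h_f = 34.6 m ≈ 36.1 m ✓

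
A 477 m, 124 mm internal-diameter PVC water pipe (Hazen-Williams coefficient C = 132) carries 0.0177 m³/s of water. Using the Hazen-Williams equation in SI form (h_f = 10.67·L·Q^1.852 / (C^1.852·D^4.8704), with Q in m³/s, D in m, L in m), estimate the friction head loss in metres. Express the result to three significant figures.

h_f = 10.67·477·0.0177^1.852 / (132^1.852·0.124^4.8704) = 8.913 m

h_f ≈ 8.91 m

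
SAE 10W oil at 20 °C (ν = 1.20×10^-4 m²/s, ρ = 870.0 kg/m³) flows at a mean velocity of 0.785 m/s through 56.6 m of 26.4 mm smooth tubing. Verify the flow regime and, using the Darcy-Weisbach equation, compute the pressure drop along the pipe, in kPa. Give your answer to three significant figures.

Δp ≈ 213 kPa

Re = VD/ν = 0.785·0.02640/1.20×10^-4 = 173 → laminar (Re < 2300)
f = 64/Re = 0.3706
h_f = f(L/D)V²/(2g) = 0.3706·(56.6/0.02640)·0.785²/(2·9.81) = 24.95 m
Δp = ρg·h_f = 870.0·9.81·24.95 = 213.0 kPa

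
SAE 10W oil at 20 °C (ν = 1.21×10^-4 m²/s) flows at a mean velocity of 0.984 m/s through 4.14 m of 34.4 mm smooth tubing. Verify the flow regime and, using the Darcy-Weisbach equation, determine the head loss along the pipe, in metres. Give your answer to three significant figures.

h_f ≈ 1.36 m

Re = VD/ν = 0.984·0.03440/1.21×10^-4 = 280 → laminar (Re < 2300)
f = 64/Re = 0.2288
h_f = f(L/D)V²/(2g) = 0.2288·(4.14/0.03440)·0.984²/(2·9.81) = 1.359 m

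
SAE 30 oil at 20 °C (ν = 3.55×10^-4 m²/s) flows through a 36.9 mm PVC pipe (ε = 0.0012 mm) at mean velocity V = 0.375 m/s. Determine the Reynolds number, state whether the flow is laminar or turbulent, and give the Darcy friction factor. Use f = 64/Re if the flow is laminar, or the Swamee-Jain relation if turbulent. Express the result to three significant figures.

Re = VD/ν = 0.3750·0.0369/3.55×10^-4 = 39.0
Re < 2300 → laminar → f = 64/Re = 1.642

Re ≈ 39.0; laminar; f = 64/Re ≈ 1.64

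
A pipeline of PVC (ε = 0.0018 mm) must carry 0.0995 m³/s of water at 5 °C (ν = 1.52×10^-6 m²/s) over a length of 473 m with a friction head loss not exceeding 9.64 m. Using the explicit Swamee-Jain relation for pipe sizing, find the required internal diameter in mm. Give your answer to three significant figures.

D ≈ 227 mm

Swamee-Jain (Type III): D = 0.66·[ε^1.25·(LQ²/(gh_f))^4.75 + ν·Q^9.4·(L/(gh_f))^5.2]^0.04
LQ²/(gh_f) = 0.04952; L/(gh_f) = 5.002
Term 1 = ε^1.25·(…)^4.75 = 4.16×10^-14; Term 2 = ν·Q^9.4·(…)^5.2 = 2.49×10^-12
D = 0.66·(4.16×10^-14 + 2.49×10^-12)^0.04 = 0.2268 m = 227 mm
Check: V = 2.46 m/s, Re = 3.67×10^5, f = 0.01395, h_f = 8.99 m ≈ 9.64 m ✓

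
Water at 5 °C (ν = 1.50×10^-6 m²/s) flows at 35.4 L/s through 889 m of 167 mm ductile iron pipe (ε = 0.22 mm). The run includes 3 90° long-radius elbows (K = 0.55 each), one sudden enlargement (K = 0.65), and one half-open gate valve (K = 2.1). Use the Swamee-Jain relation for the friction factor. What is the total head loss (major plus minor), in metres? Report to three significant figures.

V = 4Q/(πD²) = 1.616 m/s; V²/2g = 0.1331 m
Re = 1.80×10^5, ε/D = 0.00132 → f = 0.02249 (Swamee-Jain)
Major: h_f = f(L/D)·V²/2g = 0.02249·5323·0.1331 = 15.94 m
Minor: ΣK = 4.40; h_m = ΣK·V²/2g = 0.5858 m
Total H_L = 15.94 + 0.5858 = 16.52 m

H_L ≈ 16.5 m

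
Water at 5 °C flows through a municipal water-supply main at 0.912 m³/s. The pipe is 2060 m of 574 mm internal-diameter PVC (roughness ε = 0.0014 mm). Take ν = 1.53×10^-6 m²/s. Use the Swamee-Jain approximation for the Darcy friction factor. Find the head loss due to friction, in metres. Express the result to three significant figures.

h_f ≈ 25.3 m

V = 4Q/(πD²) = 4·0.912/(π·0.574²) = 3.524 m/s
Re = VD/ν = 3.524·0.574/1.53×10^-6 = 1.32×10^6 → turbulent
ε/D = 0.0014/574 = 2.44×10^-6
Swamee-Jain: f = 0.01115
h_f = f(L/D)V²/(2g) = 0.01115·(2060/0.574)·3.524²/(2·9.81) = 25.34 m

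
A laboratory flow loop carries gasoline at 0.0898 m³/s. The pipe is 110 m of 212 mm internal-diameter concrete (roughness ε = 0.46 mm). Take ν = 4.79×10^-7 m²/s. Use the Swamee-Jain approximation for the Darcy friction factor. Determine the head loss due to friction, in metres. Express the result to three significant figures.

h_f ≈ 4.13 m

V = 4Q/(πD²) = 4·0.0898/(π·0.212²) = 2.544 m/s
Re = VD/ν = 2.544·0.212/4.79×10^-7 = 1.13×10^6 → turbulent
ε/D = 0.46/212 = 0.00217
Swamee-Jain: f = 0.02416
h_f = f(L/D)V²/(2g) = 0.02416·(110/0.212)·2.544²/(2·9.81) = 4.135 m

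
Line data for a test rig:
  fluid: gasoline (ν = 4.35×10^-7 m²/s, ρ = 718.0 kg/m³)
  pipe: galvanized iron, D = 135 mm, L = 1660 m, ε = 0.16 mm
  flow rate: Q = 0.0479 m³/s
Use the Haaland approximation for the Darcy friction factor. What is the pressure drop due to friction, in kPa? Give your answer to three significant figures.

V = 4Q/(πD²) = 4·0.0479/(π·0.135²) = 3.346 m/s
Re = VD/ν = 3.346·0.135/4.35×10^-7 = 1.04×10^6 → turbulent
ε/D = 0.16/135 = 0.00119
Haaland: f = 0.02074
h_f = f(L/D)V²/(2g) = 0.02074·(1660/0.135)·3.346²/(2·9.81) = 145.6 m
Δp = ρg·h_f = 718.0·9.81·145.6 = 1025 kPa

Δp ≈ 1030 kPa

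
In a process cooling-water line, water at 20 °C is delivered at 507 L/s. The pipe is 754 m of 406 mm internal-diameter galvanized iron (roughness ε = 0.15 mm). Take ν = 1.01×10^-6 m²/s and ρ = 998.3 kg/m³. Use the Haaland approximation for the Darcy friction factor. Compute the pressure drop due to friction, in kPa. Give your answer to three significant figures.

Δp ≈ 228 kPa

V = 4Q/(πD²) = 4·0.507/(π·0.406²) = 3.916 m/s
Re = VD/ν = 3.916·0.406/1.01×10^-6 = 1.57×10^6 → turbulent
ε/D = 0.15/406 = 3.69×10^-4
Haaland: f = 0.01601
h_f = f(L/D)V²/(2g) = 0.01601·(754/0.406)·3.916²/(2·9.81) = 23.24 m
Δp = ρg·h_f = 998.3·9.81·23.24 = 227.6 kPa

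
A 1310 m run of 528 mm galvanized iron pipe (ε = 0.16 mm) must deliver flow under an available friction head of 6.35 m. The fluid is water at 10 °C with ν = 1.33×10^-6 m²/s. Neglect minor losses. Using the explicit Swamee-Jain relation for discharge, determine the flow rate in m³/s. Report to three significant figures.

Swamee-Jain (Type II): Q = -0.965·√(gD⁵h_f/L)·ln[ε/(3.7D) + √(3.17ν²L/(gD³h_f))]
√(gD⁵h_f/L) = √(9.81·0.528⁵·6.35/1310) = 0.04417
ε/(3.7D) = 8.19×10^-5; √(3.17ν²L/(gD³h_f)) = 2.83×10^-5
Q = -0.965·0.04417·ln(1.102×10^-4) = 0.3885 m³/s
Check: V = 1.77 m/s, Re = 7.04×10^5, f = 0.01606, h_f = 6.39 m ≈ 6.35 m ✓

Q ≈ 0.388 m³/s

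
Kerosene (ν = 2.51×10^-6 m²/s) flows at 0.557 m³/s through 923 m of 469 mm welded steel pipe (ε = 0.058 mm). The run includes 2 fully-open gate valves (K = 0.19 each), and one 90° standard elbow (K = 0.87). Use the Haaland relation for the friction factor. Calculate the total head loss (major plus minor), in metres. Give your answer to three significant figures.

H_L ≈ 15.5 m

V = 4Q/(πD²) = 3.224 m/s; V²/2g = 0.5298 m
Re = 6.02×10^5, ε/D = 1.24×10^-4 → f = 0.01425 (Haaland)
Major: h_f = f(L/D)·V²/2g = 0.01425·1968·0.5298 = 14.86 m
Minor: ΣK = 1.25; h_m = ΣK·V²/2g = 0.6623 m
Total H_L = 14.86 + 0.6623 = 15.52 m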